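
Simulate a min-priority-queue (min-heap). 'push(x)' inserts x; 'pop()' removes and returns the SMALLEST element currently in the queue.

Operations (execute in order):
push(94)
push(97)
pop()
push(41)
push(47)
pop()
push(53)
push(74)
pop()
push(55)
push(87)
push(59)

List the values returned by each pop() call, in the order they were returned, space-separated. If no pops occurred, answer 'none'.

push(94): heap contents = [94]
push(97): heap contents = [94, 97]
pop() → 94: heap contents = [97]
push(41): heap contents = [41, 97]
push(47): heap contents = [41, 47, 97]
pop() → 41: heap contents = [47, 97]
push(53): heap contents = [47, 53, 97]
push(74): heap contents = [47, 53, 74, 97]
pop() → 47: heap contents = [53, 74, 97]
push(55): heap contents = [53, 55, 74, 97]
push(87): heap contents = [53, 55, 74, 87, 97]
push(59): heap contents = [53, 55, 59, 74, 87, 97]

Answer: 94 41 47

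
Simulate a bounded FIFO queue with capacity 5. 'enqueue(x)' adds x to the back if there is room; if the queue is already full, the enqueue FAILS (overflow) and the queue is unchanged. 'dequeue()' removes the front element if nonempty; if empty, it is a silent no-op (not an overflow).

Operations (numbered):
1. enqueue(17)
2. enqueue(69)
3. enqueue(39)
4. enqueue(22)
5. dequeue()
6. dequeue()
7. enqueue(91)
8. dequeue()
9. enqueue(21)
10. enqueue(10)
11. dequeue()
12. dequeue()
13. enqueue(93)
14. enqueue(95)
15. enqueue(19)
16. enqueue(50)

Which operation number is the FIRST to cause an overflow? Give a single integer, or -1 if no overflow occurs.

1. enqueue(17): size=1
2. enqueue(69): size=2
3. enqueue(39): size=3
4. enqueue(22): size=4
5. dequeue(): size=3
6. dequeue(): size=2
7. enqueue(91): size=3
8. dequeue(): size=2
9. enqueue(21): size=3
10. enqueue(10): size=4
11. dequeue(): size=3
12. dequeue(): size=2
13. enqueue(93): size=3
14. enqueue(95): size=4
15. enqueue(19): size=5
16. enqueue(50): size=5=cap → OVERFLOW (fail)

Answer: 16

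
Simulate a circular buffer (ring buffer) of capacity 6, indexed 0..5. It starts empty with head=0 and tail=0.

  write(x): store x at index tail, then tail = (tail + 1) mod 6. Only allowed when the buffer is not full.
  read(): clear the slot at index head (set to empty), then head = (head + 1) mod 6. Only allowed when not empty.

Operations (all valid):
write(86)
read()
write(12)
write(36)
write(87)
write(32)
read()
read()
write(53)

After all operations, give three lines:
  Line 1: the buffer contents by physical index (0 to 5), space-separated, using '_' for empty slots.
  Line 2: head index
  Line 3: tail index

write(86): buf=[86 _ _ _ _ _], head=0, tail=1, size=1
read(): buf=[_ _ _ _ _ _], head=1, tail=1, size=0
write(12): buf=[_ 12 _ _ _ _], head=1, tail=2, size=1
write(36): buf=[_ 12 36 _ _ _], head=1, tail=3, size=2
write(87): buf=[_ 12 36 87 _ _], head=1, tail=4, size=3
write(32): buf=[_ 12 36 87 32 _], head=1, tail=5, size=4
read(): buf=[_ _ 36 87 32 _], head=2, tail=5, size=3
read(): buf=[_ _ _ 87 32 _], head=3, tail=5, size=2
write(53): buf=[_ _ _ 87 32 53], head=3, tail=0, size=3

Answer: _ _ _ 87 32 53
3
0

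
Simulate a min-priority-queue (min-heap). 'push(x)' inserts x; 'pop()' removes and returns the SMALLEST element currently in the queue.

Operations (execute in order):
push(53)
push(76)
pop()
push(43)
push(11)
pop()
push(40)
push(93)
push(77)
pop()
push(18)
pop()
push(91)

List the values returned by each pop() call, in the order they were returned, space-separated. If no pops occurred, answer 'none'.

push(53): heap contents = [53]
push(76): heap contents = [53, 76]
pop() → 53: heap contents = [76]
push(43): heap contents = [43, 76]
push(11): heap contents = [11, 43, 76]
pop() → 11: heap contents = [43, 76]
push(40): heap contents = [40, 43, 76]
push(93): heap contents = [40, 43, 76, 93]
push(77): heap contents = [40, 43, 76, 77, 93]
pop() → 40: heap contents = [43, 76, 77, 93]
push(18): heap contents = [18, 43, 76, 77, 93]
pop() → 18: heap contents = [43, 76, 77, 93]
push(91): heap contents = [43, 76, 77, 91, 93]

Answer: 53 11 40 18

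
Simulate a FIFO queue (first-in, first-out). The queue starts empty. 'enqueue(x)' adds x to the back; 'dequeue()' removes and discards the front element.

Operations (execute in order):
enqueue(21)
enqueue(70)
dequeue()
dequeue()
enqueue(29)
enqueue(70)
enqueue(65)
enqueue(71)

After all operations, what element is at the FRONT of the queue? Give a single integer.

enqueue(21): queue = [21]
enqueue(70): queue = [21, 70]
dequeue(): queue = [70]
dequeue(): queue = []
enqueue(29): queue = [29]
enqueue(70): queue = [29, 70]
enqueue(65): queue = [29, 70, 65]
enqueue(71): queue = [29, 70, 65, 71]

Answer: 29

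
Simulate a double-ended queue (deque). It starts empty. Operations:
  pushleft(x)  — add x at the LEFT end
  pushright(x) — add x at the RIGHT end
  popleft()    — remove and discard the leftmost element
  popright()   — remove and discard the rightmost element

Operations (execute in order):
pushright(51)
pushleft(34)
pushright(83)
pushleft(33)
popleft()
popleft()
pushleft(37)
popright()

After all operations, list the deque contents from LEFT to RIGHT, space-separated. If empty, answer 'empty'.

Answer: 37 51

Derivation:
pushright(51): [51]
pushleft(34): [34, 51]
pushright(83): [34, 51, 83]
pushleft(33): [33, 34, 51, 83]
popleft(): [34, 51, 83]
popleft(): [51, 83]
pushleft(37): [37, 51, 83]
popright(): [37, 51]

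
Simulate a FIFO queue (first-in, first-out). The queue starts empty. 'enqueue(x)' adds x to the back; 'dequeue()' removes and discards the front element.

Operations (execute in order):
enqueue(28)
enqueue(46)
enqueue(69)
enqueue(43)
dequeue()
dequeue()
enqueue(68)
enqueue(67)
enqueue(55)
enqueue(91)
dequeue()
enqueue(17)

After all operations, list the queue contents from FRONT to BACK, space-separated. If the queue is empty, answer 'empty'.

enqueue(28): [28]
enqueue(46): [28, 46]
enqueue(69): [28, 46, 69]
enqueue(43): [28, 46, 69, 43]
dequeue(): [46, 69, 43]
dequeue(): [69, 43]
enqueue(68): [69, 43, 68]
enqueue(67): [69, 43, 68, 67]
enqueue(55): [69, 43, 68, 67, 55]
enqueue(91): [69, 43, 68, 67, 55, 91]
dequeue(): [43, 68, 67, 55, 91]
enqueue(17): [43, 68, 67, 55, 91, 17]

Answer: 43 68 67 55 91 17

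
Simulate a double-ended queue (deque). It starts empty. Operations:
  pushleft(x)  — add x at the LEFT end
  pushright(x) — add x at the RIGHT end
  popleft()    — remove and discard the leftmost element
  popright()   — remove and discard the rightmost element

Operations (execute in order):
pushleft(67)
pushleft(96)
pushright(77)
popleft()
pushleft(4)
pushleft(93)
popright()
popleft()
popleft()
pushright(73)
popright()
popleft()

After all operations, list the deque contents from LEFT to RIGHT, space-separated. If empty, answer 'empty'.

pushleft(67): [67]
pushleft(96): [96, 67]
pushright(77): [96, 67, 77]
popleft(): [67, 77]
pushleft(4): [4, 67, 77]
pushleft(93): [93, 4, 67, 77]
popright(): [93, 4, 67]
popleft(): [4, 67]
popleft(): [67]
pushright(73): [67, 73]
popright(): [67]
popleft(): []

Answer: empty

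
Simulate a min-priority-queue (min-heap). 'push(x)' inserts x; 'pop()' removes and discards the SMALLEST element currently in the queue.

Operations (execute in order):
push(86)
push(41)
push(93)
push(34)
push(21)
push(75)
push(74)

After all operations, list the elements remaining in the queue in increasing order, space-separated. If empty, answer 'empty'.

push(86): heap contents = [86]
push(41): heap contents = [41, 86]
push(93): heap contents = [41, 86, 93]
push(34): heap contents = [34, 41, 86, 93]
push(21): heap contents = [21, 34, 41, 86, 93]
push(75): heap contents = [21, 34, 41, 75, 86, 93]
push(74): heap contents = [21, 34, 41, 74, 75, 86, 93]

Answer: 21 34 41 74 75 86 93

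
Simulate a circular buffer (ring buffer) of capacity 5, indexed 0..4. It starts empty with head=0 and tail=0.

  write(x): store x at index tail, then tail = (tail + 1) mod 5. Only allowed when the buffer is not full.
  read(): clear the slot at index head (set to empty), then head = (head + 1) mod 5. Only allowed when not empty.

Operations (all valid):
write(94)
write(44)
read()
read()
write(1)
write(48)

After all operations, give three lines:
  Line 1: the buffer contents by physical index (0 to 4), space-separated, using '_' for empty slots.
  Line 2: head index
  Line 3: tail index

write(94): buf=[94 _ _ _ _], head=0, tail=1, size=1
write(44): buf=[94 44 _ _ _], head=0, tail=2, size=2
read(): buf=[_ 44 _ _ _], head=1, tail=2, size=1
read(): buf=[_ _ _ _ _], head=2, tail=2, size=0
write(1): buf=[_ _ 1 _ _], head=2, tail=3, size=1
write(48): buf=[_ _ 1 48 _], head=2, tail=4, size=2

Answer: _ _ 1 48 _
2
4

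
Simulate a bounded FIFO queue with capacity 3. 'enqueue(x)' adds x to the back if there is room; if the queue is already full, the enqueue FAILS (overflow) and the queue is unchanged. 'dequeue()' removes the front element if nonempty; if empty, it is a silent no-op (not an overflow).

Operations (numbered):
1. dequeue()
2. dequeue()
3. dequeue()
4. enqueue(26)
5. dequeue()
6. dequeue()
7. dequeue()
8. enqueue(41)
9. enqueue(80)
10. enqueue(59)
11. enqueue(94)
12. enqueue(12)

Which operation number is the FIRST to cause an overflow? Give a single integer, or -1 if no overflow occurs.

1. dequeue(): empty, no-op, size=0
2. dequeue(): empty, no-op, size=0
3. dequeue(): empty, no-op, size=0
4. enqueue(26): size=1
5. dequeue(): size=0
6. dequeue(): empty, no-op, size=0
7. dequeue(): empty, no-op, size=0
8. enqueue(41): size=1
9. enqueue(80): size=2
10. enqueue(59): size=3
11. enqueue(94): size=3=cap → OVERFLOW (fail)
12. enqueue(12): size=3=cap → OVERFLOW (fail)

Answer: 11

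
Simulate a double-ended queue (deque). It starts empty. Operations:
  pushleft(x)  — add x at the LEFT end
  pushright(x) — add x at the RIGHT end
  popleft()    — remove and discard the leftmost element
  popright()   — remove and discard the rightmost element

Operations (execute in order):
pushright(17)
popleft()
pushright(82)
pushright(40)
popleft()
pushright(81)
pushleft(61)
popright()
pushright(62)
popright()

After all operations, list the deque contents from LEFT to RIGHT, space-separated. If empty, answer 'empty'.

Answer: 61 40

Derivation:
pushright(17): [17]
popleft(): []
pushright(82): [82]
pushright(40): [82, 40]
popleft(): [40]
pushright(81): [40, 81]
pushleft(61): [61, 40, 81]
popright(): [61, 40]
pushright(62): [61, 40, 62]
popright(): [61, 40]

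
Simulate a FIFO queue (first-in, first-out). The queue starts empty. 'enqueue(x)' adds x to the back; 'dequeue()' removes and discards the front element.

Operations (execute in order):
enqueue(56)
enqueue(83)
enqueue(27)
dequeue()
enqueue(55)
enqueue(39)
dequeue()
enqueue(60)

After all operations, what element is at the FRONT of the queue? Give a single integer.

enqueue(56): queue = [56]
enqueue(83): queue = [56, 83]
enqueue(27): queue = [56, 83, 27]
dequeue(): queue = [83, 27]
enqueue(55): queue = [83, 27, 55]
enqueue(39): queue = [83, 27, 55, 39]
dequeue(): queue = [27, 55, 39]
enqueue(60): queue = [27, 55, 39, 60]

Answer: 27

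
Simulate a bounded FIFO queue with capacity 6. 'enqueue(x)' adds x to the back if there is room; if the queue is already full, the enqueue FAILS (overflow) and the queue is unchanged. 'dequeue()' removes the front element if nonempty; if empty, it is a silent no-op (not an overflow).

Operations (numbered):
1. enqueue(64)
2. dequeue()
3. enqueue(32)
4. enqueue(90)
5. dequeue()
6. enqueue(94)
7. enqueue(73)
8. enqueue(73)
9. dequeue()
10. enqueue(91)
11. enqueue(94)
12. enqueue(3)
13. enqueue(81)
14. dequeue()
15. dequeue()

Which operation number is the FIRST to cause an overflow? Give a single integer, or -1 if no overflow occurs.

1. enqueue(64): size=1
2. dequeue(): size=0
3. enqueue(32): size=1
4. enqueue(90): size=2
5. dequeue(): size=1
6. enqueue(94): size=2
7. enqueue(73): size=3
8. enqueue(73): size=4
9. dequeue(): size=3
10. enqueue(91): size=4
11. enqueue(94): size=5
12. enqueue(3): size=6
13. enqueue(81): size=6=cap → OVERFLOW (fail)
14. dequeue(): size=5
15. dequeue(): size=4

Answer: 13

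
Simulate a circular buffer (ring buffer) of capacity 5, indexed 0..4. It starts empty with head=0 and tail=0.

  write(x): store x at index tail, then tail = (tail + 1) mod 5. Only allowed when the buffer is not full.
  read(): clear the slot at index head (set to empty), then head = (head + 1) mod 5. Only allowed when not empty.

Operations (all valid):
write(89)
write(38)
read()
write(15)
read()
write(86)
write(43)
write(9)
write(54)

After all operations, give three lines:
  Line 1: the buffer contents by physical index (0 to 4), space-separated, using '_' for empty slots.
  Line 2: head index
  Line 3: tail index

write(89): buf=[89 _ _ _ _], head=0, tail=1, size=1
write(38): buf=[89 38 _ _ _], head=0, tail=2, size=2
read(): buf=[_ 38 _ _ _], head=1, tail=2, size=1
write(15): buf=[_ 38 15 _ _], head=1, tail=3, size=2
read(): buf=[_ _ 15 _ _], head=2, tail=3, size=1
write(86): buf=[_ _ 15 86 _], head=2, tail=4, size=2
write(43): buf=[_ _ 15 86 43], head=2, tail=0, size=3
write(9): buf=[9 _ 15 86 43], head=2, tail=1, size=4
write(54): buf=[9 54 15 86 43], head=2, tail=2, size=5

Answer: 9 54 15 86 43
2
2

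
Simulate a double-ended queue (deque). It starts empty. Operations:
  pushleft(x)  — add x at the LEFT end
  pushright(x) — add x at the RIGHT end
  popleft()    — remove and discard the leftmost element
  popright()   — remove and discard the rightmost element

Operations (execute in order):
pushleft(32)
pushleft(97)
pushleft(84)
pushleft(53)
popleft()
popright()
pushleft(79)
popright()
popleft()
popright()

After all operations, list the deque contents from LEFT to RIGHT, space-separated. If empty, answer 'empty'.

pushleft(32): [32]
pushleft(97): [97, 32]
pushleft(84): [84, 97, 32]
pushleft(53): [53, 84, 97, 32]
popleft(): [84, 97, 32]
popright(): [84, 97]
pushleft(79): [79, 84, 97]
popright(): [79, 84]
popleft(): [84]
popright(): []

Answer: empty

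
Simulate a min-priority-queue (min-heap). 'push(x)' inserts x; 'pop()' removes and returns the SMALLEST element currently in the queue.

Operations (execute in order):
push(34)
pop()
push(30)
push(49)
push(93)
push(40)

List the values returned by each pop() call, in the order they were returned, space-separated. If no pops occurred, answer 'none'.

Answer: 34

Derivation:
push(34): heap contents = [34]
pop() → 34: heap contents = []
push(30): heap contents = [30]
push(49): heap contents = [30, 49]
push(93): heap contents = [30, 49, 93]
push(40): heap contents = [30, 40, 49, 93]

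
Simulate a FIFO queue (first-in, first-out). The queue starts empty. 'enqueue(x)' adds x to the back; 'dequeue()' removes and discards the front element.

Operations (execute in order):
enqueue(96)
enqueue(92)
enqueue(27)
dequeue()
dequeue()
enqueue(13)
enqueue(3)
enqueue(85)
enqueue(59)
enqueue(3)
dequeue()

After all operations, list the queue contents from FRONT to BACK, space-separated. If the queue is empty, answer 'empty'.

enqueue(96): [96]
enqueue(92): [96, 92]
enqueue(27): [96, 92, 27]
dequeue(): [92, 27]
dequeue(): [27]
enqueue(13): [27, 13]
enqueue(3): [27, 13, 3]
enqueue(85): [27, 13, 3, 85]
enqueue(59): [27, 13, 3, 85, 59]
enqueue(3): [27, 13, 3, 85, 59, 3]
dequeue(): [13, 3, 85, 59, 3]

Answer: 13 3 85 59 3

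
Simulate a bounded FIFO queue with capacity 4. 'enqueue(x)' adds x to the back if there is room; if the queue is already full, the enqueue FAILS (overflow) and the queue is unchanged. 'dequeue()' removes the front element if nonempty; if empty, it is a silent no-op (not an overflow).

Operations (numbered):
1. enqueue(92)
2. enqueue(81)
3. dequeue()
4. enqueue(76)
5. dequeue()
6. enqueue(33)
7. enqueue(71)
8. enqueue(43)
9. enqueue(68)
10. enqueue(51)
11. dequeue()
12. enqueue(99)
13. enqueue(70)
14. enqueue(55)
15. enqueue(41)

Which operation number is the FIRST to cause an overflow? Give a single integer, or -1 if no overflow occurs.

Answer: 9

Derivation:
1. enqueue(92): size=1
2. enqueue(81): size=2
3. dequeue(): size=1
4. enqueue(76): size=2
5. dequeue(): size=1
6. enqueue(33): size=2
7. enqueue(71): size=3
8. enqueue(43): size=4
9. enqueue(68): size=4=cap → OVERFLOW (fail)
10. enqueue(51): size=4=cap → OVERFLOW (fail)
11. dequeue(): size=3
12. enqueue(99): size=4
13. enqueue(70): size=4=cap → OVERFLOW (fail)
14. enqueue(55): size=4=cap → OVERFLOW (fail)
15. enqueue(41): size=4=cap → OVERFLOW (fail)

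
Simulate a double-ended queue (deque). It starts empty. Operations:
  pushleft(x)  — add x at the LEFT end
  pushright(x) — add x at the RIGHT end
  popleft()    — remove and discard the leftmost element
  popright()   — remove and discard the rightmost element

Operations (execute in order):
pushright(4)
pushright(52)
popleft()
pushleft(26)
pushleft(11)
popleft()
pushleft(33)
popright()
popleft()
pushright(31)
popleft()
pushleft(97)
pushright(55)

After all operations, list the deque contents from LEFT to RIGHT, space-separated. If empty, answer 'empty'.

pushright(4): [4]
pushright(52): [4, 52]
popleft(): [52]
pushleft(26): [26, 52]
pushleft(11): [11, 26, 52]
popleft(): [26, 52]
pushleft(33): [33, 26, 52]
popright(): [33, 26]
popleft(): [26]
pushright(31): [26, 31]
popleft(): [31]
pushleft(97): [97, 31]
pushright(55): [97, 31, 55]

Answer: 97 31 55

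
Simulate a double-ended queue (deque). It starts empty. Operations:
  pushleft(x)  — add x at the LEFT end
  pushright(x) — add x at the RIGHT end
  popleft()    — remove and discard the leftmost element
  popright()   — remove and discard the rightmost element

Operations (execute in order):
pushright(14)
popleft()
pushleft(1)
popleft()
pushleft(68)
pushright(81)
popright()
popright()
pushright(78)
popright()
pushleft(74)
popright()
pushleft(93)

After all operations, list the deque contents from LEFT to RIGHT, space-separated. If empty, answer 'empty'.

Answer: 93

Derivation:
pushright(14): [14]
popleft(): []
pushleft(1): [1]
popleft(): []
pushleft(68): [68]
pushright(81): [68, 81]
popright(): [68]
popright(): []
pushright(78): [78]
popright(): []
pushleft(74): [74]
popright(): []
pushleft(93): [93]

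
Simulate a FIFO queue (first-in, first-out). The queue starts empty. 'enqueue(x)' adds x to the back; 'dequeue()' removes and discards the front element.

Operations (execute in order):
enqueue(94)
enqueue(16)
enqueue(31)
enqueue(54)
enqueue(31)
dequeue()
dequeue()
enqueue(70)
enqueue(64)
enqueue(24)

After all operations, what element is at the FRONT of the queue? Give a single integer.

Answer: 31

Derivation:
enqueue(94): queue = [94]
enqueue(16): queue = [94, 16]
enqueue(31): queue = [94, 16, 31]
enqueue(54): queue = [94, 16, 31, 54]
enqueue(31): queue = [94, 16, 31, 54, 31]
dequeue(): queue = [16, 31, 54, 31]
dequeue(): queue = [31, 54, 31]
enqueue(70): queue = [31, 54, 31, 70]
enqueue(64): queue = [31, 54, 31, 70, 64]
enqueue(24): queue = [31, 54, 31, 70, 64, 24]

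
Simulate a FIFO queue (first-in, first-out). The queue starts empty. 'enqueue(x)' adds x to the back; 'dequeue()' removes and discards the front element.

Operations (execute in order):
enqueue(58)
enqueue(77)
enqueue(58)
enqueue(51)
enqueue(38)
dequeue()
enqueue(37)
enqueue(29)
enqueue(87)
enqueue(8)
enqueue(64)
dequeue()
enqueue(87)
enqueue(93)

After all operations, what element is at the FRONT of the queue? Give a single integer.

enqueue(58): queue = [58]
enqueue(77): queue = [58, 77]
enqueue(58): queue = [58, 77, 58]
enqueue(51): queue = [58, 77, 58, 51]
enqueue(38): queue = [58, 77, 58, 51, 38]
dequeue(): queue = [77, 58, 51, 38]
enqueue(37): queue = [77, 58, 51, 38, 37]
enqueue(29): queue = [77, 58, 51, 38, 37, 29]
enqueue(87): queue = [77, 58, 51, 38, 37, 29, 87]
enqueue(8): queue = [77, 58, 51, 38, 37, 29, 87, 8]
enqueue(64): queue = [77, 58, 51, 38, 37, 29, 87, 8, 64]
dequeue(): queue = [58, 51, 38, 37, 29, 87, 8, 64]
enqueue(87): queue = [58, 51, 38, 37, 29, 87, 8, 64, 87]
enqueue(93): queue = [58, 51, 38, 37, 29, 87, 8, 64, 87, 93]

Answer: 58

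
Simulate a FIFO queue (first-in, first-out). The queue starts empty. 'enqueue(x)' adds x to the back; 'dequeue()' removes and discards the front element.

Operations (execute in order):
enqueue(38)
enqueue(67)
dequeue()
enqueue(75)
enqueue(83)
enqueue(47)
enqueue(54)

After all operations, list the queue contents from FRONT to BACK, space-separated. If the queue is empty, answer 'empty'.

enqueue(38): [38]
enqueue(67): [38, 67]
dequeue(): [67]
enqueue(75): [67, 75]
enqueue(83): [67, 75, 83]
enqueue(47): [67, 75, 83, 47]
enqueue(54): [67, 75, 83, 47, 54]

Answer: 67 75 83 47 54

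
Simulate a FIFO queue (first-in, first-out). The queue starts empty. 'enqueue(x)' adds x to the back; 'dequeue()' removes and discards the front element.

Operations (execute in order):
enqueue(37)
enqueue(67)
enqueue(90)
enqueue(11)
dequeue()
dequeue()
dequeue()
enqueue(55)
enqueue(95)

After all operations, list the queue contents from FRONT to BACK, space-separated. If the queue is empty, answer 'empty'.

Answer: 11 55 95

Derivation:
enqueue(37): [37]
enqueue(67): [37, 67]
enqueue(90): [37, 67, 90]
enqueue(11): [37, 67, 90, 11]
dequeue(): [67, 90, 11]
dequeue(): [90, 11]
dequeue(): [11]
enqueue(55): [11, 55]
enqueue(95): [11, 55, 95]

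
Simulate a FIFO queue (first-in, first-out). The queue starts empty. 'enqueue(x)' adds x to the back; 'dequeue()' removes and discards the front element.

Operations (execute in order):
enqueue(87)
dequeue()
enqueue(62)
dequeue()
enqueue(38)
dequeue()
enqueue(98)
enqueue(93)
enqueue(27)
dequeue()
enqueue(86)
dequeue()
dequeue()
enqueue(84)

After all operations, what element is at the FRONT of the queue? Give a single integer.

enqueue(87): queue = [87]
dequeue(): queue = []
enqueue(62): queue = [62]
dequeue(): queue = []
enqueue(38): queue = [38]
dequeue(): queue = []
enqueue(98): queue = [98]
enqueue(93): queue = [98, 93]
enqueue(27): queue = [98, 93, 27]
dequeue(): queue = [93, 27]
enqueue(86): queue = [93, 27, 86]
dequeue(): queue = [27, 86]
dequeue(): queue = [86]
enqueue(84): queue = [86, 84]

Answer: 86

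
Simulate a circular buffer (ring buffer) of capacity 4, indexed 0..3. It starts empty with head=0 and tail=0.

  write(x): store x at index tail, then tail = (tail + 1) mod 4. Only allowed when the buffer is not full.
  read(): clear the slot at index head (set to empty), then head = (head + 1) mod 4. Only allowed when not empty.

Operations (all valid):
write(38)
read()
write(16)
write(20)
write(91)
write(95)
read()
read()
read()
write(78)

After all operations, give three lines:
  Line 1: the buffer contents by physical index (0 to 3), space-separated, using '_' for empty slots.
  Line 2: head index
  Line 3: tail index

Answer: 95 78 _ _
0
2

Derivation:
write(38): buf=[38 _ _ _], head=0, tail=1, size=1
read(): buf=[_ _ _ _], head=1, tail=1, size=0
write(16): buf=[_ 16 _ _], head=1, tail=2, size=1
write(20): buf=[_ 16 20 _], head=1, tail=3, size=2
write(91): buf=[_ 16 20 91], head=1, tail=0, size=3
write(95): buf=[95 16 20 91], head=1, tail=1, size=4
read(): buf=[95 _ 20 91], head=2, tail=1, size=3
read(): buf=[95 _ _ 91], head=3, tail=1, size=2
read(): buf=[95 _ _ _], head=0, tail=1, size=1
write(78): buf=[95 78 _ _], head=0, tail=2, size=2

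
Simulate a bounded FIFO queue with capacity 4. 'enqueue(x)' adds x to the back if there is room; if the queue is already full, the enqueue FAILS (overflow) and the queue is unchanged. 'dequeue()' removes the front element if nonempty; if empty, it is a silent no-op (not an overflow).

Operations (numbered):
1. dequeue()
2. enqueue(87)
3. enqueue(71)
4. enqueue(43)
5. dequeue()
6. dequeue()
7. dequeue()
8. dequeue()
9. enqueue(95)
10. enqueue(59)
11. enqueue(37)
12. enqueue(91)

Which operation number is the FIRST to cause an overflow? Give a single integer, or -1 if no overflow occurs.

Answer: -1

Derivation:
1. dequeue(): empty, no-op, size=0
2. enqueue(87): size=1
3. enqueue(71): size=2
4. enqueue(43): size=3
5. dequeue(): size=2
6. dequeue(): size=1
7. dequeue(): size=0
8. dequeue(): empty, no-op, size=0
9. enqueue(95): size=1
10. enqueue(59): size=2
11. enqueue(37): size=3
12. enqueue(91): size=4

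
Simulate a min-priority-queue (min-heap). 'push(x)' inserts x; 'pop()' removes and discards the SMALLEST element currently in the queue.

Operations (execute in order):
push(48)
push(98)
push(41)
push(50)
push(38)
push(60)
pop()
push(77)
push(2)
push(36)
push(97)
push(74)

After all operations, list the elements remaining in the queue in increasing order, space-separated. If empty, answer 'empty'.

push(48): heap contents = [48]
push(98): heap contents = [48, 98]
push(41): heap contents = [41, 48, 98]
push(50): heap contents = [41, 48, 50, 98]
push(38): heap contents = [38, 41, 48, 50, 98]
push(60): heap contents = [38, 41, 48, 50, 60, 98]
pop() → 38: heap contents = [41, 48, 50, 60, 98]
push(77): heap contents = [41, 48, 50, 60, 77, 98]
push(2): heap contents = [2, 41, 48, 50, 60, 77, 98]
push(36): heap contents = [2, 36, 41, 48, 50, 60, 77, 98]
push(97): heap contents = [2, 36, 41, 48, 50, 60, 77, 97, 98]
push(74): heap contents = [2, 36, 41, 48, 50, 60, 74, 77, 97, 98]

Answer: 2 36 41 48 50 60 74 77 97 98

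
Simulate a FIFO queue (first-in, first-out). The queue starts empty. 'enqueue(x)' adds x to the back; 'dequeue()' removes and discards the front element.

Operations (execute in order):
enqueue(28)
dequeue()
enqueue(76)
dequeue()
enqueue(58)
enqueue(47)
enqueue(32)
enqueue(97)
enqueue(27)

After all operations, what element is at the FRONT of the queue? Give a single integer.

enqueue(28): queue = [28]
dequeue(): queue = []
enqueue(76): queue = [76]
dequeue(): queue = []
enqueue(58): queue = [58]
enqueue(47): queue = [58, 47]
enqueue(32): queue = [58, 47, 32]
enqueue(97): queue = [58, 47, 32, 97]
enqueue(27): queue = [58, 47, 32, 97, 27]

Answer: 58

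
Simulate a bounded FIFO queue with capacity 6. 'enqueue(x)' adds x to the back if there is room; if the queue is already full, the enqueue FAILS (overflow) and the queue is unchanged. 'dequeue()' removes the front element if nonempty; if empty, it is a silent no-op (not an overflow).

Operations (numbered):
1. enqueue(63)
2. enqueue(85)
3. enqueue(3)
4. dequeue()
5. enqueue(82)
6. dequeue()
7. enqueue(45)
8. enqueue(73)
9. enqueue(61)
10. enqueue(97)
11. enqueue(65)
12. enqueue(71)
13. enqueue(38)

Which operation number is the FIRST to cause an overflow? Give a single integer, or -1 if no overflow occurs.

1. enqueue(63): size=1
2. enqueue(85): size=2
3. enqueue(3): size=3
4. dequeue(): size=2
5. enqueue(82): size=3
6. dequeue(): size=2
7. enqueue(45): size=3
8. enqueue(73): size=4
9. enqueue(61): size=5
10. enqueue(97): size=6
11. enqueue(65): size=6=cap → OVERFLOW (fail)
12. enqueue(71): size=6=cap → OVERFLOW (fail)
13. enqueue(38): size=6=cap → OVERFLOW (fail)

Answer: 11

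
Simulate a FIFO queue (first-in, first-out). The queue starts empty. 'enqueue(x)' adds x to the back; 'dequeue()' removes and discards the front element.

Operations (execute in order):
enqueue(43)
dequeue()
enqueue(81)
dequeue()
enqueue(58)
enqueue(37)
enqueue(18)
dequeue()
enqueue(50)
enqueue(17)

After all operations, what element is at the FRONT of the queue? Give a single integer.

enqueue(43): queue = [43]
dequeue(): queue = []
enqueue(81): queue = [81]
dequeue(): queue = []
enqueue(58): queue = [58]
enqueue(37): queue = [58, 37]
enqueue(18): queue = [58, 37, 18]
dequeue(): queue = [37, 18]
enqueue(50): queue = [37, 18, 50]
enqueue(17): queue = [37, 18, 50, 17]

Answer: 37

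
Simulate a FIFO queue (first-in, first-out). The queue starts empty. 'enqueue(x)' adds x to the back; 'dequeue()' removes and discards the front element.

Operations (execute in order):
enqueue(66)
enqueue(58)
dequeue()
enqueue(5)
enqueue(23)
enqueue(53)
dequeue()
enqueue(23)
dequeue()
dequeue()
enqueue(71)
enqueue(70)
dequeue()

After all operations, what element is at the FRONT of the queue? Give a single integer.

enqueue(66): queue = [66]
enqueue(58): queue = [66, 58]
dequeue(): queue = [58]
enqueue(5): queue = [58, 5]
enqueue(23): queue = [58, 5, 23]
enqueue(53): queue = [58, 5, 23, 53]
dequeue(): queue = [5, 23, 53]
enqueue(23): queue = [5, 23, 53, 23]
dequeue(): queue = [23, 53, 23]
dequeue(): queue = [53, 23]
enqueue(71): queue = [53, 23, 71]
enqueue(70): queue = [53, 23, 71, 70]
dequeue(): queue = [23, 71, 70]

Answer: 23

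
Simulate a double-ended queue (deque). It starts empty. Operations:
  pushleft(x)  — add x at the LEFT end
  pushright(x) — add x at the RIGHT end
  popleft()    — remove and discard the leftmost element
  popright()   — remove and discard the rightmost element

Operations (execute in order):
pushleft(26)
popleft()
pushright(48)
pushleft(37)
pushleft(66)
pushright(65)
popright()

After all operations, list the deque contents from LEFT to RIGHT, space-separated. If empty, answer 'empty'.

pushleft(26): [26]
popleft(): []
pushright(48): [48]
pushleft(37): [37, 48]
pushleft(66): [66, 37, 48]
pushright(65): [66, 37, 48, 65]
popright(): [66, 37, 48]

Answer: 66 37 48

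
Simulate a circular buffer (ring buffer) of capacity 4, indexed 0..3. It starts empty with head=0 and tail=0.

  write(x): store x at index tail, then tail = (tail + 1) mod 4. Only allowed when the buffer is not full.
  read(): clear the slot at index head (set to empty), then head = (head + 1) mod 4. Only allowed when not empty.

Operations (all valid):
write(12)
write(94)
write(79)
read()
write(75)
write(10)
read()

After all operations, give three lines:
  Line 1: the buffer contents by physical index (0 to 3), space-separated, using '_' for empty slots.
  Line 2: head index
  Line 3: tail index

Answer: 10 _ 79 75
2
1

Derivation:
write(12): buf=[12 _ _ _], head=0, tail=1, size=1
write(94): buf=[12 94 _ _], head=0, tail=2, size=2
write(79): buf=[12 94 79 _], head=0, tail=3, size=3
read(): buf=[_ 94 79 _], head=1, tail=3, size=2
write(75): buf=[_ 94 79 75], head=1, tail=0, size=3
write(10): buf=[10 94 79 75], head=1, tail=1, size=4
read(): buf=[10 _ 79 75], head=2, tail=1, size=3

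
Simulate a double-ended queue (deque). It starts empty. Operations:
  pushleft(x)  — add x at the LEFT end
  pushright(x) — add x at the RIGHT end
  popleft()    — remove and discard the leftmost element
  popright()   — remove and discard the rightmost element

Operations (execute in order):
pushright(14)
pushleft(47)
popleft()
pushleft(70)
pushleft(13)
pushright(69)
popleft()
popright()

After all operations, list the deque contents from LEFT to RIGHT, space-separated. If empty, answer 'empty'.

Answer: 70 14

Derivation:
pushright(14): [14]
pushleft(47): [47, 14]
popleft(): [14]
pushleft(70): [70, 14]
pushleft(13): [13, 70, 14]
pushright(69): [13, 70, 14, 69]
popleft(): [70, 14, 69]
popright(): [70, 14]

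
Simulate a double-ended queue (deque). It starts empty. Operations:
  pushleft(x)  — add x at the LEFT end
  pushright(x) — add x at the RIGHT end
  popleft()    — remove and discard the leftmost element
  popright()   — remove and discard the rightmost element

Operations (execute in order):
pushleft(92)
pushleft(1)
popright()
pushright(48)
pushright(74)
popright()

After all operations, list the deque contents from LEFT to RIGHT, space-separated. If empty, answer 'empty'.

pushleft(92): [92]
pushleft(1): [1, 92]
popright(): [1]
pushright(48): [1, 48]
pushright(74): [1, 48, 74]
popright(): [1, 48]

Answer: 1 48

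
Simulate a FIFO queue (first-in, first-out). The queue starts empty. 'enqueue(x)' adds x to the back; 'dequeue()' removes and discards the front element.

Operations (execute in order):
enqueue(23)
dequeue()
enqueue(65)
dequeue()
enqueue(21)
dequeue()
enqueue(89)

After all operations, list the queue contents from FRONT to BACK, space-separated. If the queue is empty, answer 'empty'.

enqueue(23): [23]
dequeue(): []
enqueue(65): [65]
dequeue(): []
enqueue(21): [21]
dequeue(): []
enqueue(89): [89]

Answer: 89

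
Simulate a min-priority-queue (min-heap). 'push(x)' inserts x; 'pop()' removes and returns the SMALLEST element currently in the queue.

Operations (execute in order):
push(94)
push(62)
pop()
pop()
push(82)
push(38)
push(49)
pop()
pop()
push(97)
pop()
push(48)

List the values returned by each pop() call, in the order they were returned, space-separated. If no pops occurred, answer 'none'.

push(94): heap contents = [94]
push(62): heap contents = [62, 94]
pop() → 62: heap contents = [94]
pop() → 94: heap contents = []
push(82): heap contents = [82]
push(38): heap contents = [38, 82]
push(49): heap contents = [38, 49, 82]
pop() → 38: heap contents = [49, 82]
pop() → 49: heap contents = [82]
push(97): heap contents = [82, 97]
pop() → 82: heap contents = [97]
push(48): heap contents = [48, 97]

Answer: 62 94 38 49 82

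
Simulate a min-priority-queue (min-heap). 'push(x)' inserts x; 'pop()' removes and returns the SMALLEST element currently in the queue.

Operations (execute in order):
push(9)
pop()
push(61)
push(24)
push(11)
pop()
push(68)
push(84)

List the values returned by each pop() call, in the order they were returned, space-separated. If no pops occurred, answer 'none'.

push(9): heap contents = [9]
pop() → 9: heap contents = []
push(61): heap contents = [61]
push(24): heap contents = [24, 61]
push(11): heap contents = [11, 24, 61]
pop() → 11: heap contents = [24, 61]
push(68): heap contents = [24, 61, 68]
push(84): heap contents = [24, 61, 68, 84]

Answer: 9 11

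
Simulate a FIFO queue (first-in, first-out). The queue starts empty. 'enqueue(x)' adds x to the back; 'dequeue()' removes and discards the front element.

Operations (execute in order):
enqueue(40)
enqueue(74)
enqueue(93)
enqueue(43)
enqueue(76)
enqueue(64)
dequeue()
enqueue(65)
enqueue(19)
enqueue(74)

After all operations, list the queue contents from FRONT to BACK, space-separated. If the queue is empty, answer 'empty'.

Answer: 74 93 43 76 64 65 19 74

Derivation:
enqueue(40): [40]
enqueue(74): [40, 74]
enqueue(93): [40, 74, 93]
enqueue(43): [40, 74, 93, 43]
enqueue(76): [40, 74, 93, 43, 76]
enqueue(64): [40, 74, 93, 43, 76, 64]
dequeue(): [74, 93, 43, 76, 64]
enqueue(65): [74, 93, 43, 76, 64, 65]
enqueue(19): [74, 93, 43, 76, 64, 65, 19]
enqueue(74): [74, 93, 43, 76, 64, 65, 19, 74]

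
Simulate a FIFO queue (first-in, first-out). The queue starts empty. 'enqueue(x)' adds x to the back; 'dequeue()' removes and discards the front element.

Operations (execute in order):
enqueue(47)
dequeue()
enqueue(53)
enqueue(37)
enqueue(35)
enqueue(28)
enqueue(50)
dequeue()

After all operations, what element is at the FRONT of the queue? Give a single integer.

Answer: 37

Derivation:
enqueue(47): queue = [47]
dequeue(): queue = []
enqueue(53): queue = [53]
enqueue(37): queue = [53, 37]
enqueue(35): queue = [53, 37, 35]
enqueue(28): queue = [53, 37, 35, 28]
enqueue(50): queue = [53, 37, 35, 28, 50]
dequeue(): queue = [37, 35, 28, 50]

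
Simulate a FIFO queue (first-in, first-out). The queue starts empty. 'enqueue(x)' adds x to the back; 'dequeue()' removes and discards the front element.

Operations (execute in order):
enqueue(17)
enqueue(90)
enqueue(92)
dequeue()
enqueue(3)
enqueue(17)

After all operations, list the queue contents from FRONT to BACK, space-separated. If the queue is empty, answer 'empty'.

Answer: 90 92 3 17

Derivation:
enqueue(17): [17]
enqueue(90): [17, 90]
enqueue(92): [17, 90, 92]
dequeue(): [90, 92]
enqueue(3): [90, 92, 3]
enqueue(17): [90, 92, 3, 17]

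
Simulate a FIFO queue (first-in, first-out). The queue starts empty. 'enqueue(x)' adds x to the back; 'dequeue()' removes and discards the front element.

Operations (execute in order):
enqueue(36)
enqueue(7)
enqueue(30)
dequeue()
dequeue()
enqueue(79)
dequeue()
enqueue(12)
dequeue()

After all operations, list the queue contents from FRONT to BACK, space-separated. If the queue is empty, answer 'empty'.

Answer: 12

Derivation:
enqueue(36): [36]
enqueue(7): [36, 7]
enqueue(30): [36, 7, 30]
dequeue(): [7, 30]
dequeue(): [30]
enqueue(79): [30, 79]
dequeue(): [79]
enqueue(12): [79, 12]
dequeue(): [12]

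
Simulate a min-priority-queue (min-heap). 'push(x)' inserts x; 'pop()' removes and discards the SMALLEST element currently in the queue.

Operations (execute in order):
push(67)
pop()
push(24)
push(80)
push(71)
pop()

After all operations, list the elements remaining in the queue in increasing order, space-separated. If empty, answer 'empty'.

Answer: 71 80

Derivation:
push(67): heap contents = [67]
pop() → 67: heap contents = []
push(24): heap contents = [24]
push(80): heap contents = [24, 80]
push(71): heap contents = [24, 71, 80]
pop() → 24: heap contents = [71, 80]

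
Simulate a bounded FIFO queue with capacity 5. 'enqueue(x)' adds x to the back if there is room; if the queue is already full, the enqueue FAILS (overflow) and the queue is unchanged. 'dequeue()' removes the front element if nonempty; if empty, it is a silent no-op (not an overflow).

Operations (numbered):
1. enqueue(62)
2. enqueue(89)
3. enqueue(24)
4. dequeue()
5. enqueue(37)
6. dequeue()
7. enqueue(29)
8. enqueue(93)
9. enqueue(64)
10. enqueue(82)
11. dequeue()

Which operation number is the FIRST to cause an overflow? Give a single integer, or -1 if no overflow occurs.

1. enqueue(62): size=1
2. enqueue(89): size=2
3. enqueue(24): size=3
4. dequeue(): size=2
5. enqueue(37): size=3
6. dequeue(): size=2
7. enqueue(29): size=3
8. enqueue(93): size=4
9. enqueue(64): size=5
10. enqueue(82): size=5=cap → OVERFLOW (fail)
11. dequeue(): size=4

Answer: 10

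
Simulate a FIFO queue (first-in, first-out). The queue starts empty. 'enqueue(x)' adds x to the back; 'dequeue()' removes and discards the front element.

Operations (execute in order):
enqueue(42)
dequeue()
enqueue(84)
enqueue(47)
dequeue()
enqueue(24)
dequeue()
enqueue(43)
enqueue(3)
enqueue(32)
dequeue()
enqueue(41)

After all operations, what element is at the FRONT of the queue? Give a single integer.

enqueue(42): queue = [42]
dequeue(): queue = []
enqueue(84): queue = [84]
enqueue(47): queue = [84, 47]
dequeue(): queue = [47]
enqueue(24): queue = [47, 24]
dequeue(): queue = [24]
enqueue(43): queue = [24, 43]
enqueue(3): queue = [24, 43, 3]
enqueue(32): queue = [24, 43, 3, 32]
dequeue(): queue = [43, 3, 32]
enqueue(41): queue = [43, 3, 32, 41]

Answer: 43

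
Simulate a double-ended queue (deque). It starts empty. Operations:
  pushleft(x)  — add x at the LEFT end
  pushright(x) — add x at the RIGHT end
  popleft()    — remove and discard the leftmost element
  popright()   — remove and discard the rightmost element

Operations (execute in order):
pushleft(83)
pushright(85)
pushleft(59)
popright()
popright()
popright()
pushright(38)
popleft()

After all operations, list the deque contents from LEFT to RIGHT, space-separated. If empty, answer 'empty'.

pushleft(83): [83]
pushright(85): [83, 85]
pushleft(59): [59, 83, 85]
popright(): [59, 83]
popright(): [59]
popright(): []
pushright(38): [38]
popleft(): []

Answer: empty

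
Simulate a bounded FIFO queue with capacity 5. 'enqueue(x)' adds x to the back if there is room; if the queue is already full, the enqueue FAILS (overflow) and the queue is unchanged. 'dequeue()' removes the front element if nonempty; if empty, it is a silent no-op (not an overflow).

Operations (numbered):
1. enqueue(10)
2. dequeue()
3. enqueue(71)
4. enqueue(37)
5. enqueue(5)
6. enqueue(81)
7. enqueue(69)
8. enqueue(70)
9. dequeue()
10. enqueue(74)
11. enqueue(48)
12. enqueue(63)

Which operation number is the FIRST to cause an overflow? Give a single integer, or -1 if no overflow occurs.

1. enqueue(10): size=1
2. dequeue(): size=0
3. enqueue(71): size=1
4. enqueue(37): size=2
5. enqueue(5): size=3
6. enqueue(81): size=4
7. enqueue(69): size=5
8. enqueue(70): size=5=cap → OVERFLOW (fail)
9. dequeue(): size=4
10. enqueue(74): size=5
11. enqueue(48): size=5=cap → OVERFLOW (fail)
12. enqueue(63): size=5=cap → OVERFLOW (fail)

Answer: 8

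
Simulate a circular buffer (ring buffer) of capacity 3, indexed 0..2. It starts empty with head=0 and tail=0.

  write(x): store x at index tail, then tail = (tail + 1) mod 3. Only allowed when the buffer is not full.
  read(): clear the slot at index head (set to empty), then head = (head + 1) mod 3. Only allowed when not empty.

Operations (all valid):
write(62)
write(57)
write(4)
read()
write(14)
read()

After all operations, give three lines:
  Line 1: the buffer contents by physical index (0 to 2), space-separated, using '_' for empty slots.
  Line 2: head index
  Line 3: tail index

Answer: 14 _ 4
2
1

Derivation:
write(62): buf=[62 _ _], head=0, tail=1, size=1
write(57): buf=[62 57 _], head=0, tail=2, size=2
write(4): buf=[62 57 4], head=0, tail=0, size=3
read(): buf=[_ 57 4], head=1, tail=0, size=2
write(14): buf=[14 57 4], head=1, tail=1, size=3
read(): buf=[14 _ 4], head=2, tail=1, size=2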